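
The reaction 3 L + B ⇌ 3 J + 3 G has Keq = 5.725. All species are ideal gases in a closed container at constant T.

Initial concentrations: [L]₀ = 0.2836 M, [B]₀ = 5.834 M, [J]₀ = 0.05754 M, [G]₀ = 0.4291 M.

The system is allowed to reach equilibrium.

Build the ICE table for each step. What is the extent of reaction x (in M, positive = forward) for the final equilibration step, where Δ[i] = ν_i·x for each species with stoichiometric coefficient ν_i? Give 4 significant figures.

x = 0.07525 M

Q₀ = 1.1311e-04 vs Keq = 5.725 ⇒ Q<K, forward
Step 1:
                    L           B           J           G
  Initial      0.2836       5.834     0.05754      0.4291
  Change      -0.2257    -0.07525      0.2257      0.2257
  Equil       0.05785       5.759      0.2833      0.6548
  solve Keq expr → x = 0.07525; check Q = 5.725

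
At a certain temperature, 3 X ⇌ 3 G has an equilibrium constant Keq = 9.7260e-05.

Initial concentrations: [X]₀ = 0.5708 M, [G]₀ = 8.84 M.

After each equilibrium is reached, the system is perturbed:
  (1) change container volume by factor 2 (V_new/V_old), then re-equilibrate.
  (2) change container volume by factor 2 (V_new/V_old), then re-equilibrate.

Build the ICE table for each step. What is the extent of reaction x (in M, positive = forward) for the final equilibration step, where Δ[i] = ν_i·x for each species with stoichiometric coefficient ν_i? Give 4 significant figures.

Q₀ = 3715 vs Keq = 9.7260e-05 ⇒ Q>K, reverse
Step 1:
                    X           G
  init         0.5708        8.84
  Δ             8.426      -8.426
  eq            8.997      0.4138
  solve Keq expr → x = -2.809; check Q = 9.7260e-05
Then change container volume by factor 2 (V_new/V_old).
Step 2:
                    X           G
  init          4.499      0.2069
  Δ                 0           0
  eq            4.499      0.2069
  solve Keq expr → x = 0; check Q = 9.7260e-05
Then change container volume by factor 2 (V_new/V_old).
Step 3:
                    X           G
  init          2.249      0.1034
  Δ                 0           0
  eq            2.249      0.1034
  solve Keq expr → x = 0; check Q = 9.7260e-05

x = 0 M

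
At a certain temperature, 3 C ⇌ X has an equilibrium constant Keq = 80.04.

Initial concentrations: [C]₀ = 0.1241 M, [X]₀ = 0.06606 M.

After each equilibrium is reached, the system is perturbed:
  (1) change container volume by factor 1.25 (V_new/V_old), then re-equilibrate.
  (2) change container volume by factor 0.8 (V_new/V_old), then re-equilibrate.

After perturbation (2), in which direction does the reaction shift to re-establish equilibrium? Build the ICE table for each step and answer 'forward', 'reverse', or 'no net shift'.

Direction: forward

Q₀ = 34.56 vs Keq = 80.04 ⇒ Q<K, forward
Step 1:
                   C          X
  init        0.1241    0.06606
  Δ         -0.02632   0.008773
  eq         0.09778    0.07483
  solve Keq expr → x = 0.008773; check Q = 80.04
Then change container volume by factor 1.25 (V_new/V_old).
Step 2:
                   C          X
  init       0.07823    0.05987
  Δ          0.01071  -0.003569
  eq         0.08893     0.0563
  solve Keq expr → x = -0.003569; check Q = 80.04
Then change container volume by factor 0.8 (V_new/V_old).
Step 3:
                   C          X
  init        0.1112    0.07037
  Δ         -0.01338   0.004461
  eq         0.09778    0.07483
  solve Keq expr → x = 0.004461; check Q = 80.04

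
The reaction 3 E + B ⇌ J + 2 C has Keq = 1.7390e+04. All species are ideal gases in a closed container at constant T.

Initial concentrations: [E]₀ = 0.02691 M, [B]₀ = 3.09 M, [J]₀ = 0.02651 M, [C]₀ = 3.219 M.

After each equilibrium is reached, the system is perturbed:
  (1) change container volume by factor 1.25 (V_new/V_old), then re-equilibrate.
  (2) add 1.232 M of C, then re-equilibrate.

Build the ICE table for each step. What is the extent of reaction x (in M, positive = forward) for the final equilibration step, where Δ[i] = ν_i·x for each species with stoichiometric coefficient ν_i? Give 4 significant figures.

x = -0.001381 M

Q₀ = 4562 vs Keq = 1.7390e+04 ⇒ Q<K, forward
Step 1:
                    E           B           J           C
  Initial     0.02691        3.09     0.02651       3.219
  Change    -0.009027   -0.003009    0.003009    0.006018
  Equil       0.01788       3.087     0.02952       3.225
  solve Keq expr → x = 0.003009; check Q = 1.7390e+04
Then change container volume by factor 1.25 (V_new/V_old).
Step 2:
                    E           B           J           C
  Initial     0.01431        2.47     0.02362        2.58
  Change     0.001026  3.4217e-04 -3.4217e-04 -6.8433e-04
  Equil       0.01533        2.47     0.02327       2.579
  solve Keq expr → x = -3.4217e-04; check Q = 1.7390e+04
Then add 1.232 M of C.
Step 3:
                    E           B           J           C
  Initial     0.01533        2.47     0.02327       3.811
  Change     0.004144    0.001381   -0.001381   -0.002763
  Equil       0.01948       2.471     0.02189       3.809
  solve Keq expr → x = -0.001381; check Q = 1.7390e+04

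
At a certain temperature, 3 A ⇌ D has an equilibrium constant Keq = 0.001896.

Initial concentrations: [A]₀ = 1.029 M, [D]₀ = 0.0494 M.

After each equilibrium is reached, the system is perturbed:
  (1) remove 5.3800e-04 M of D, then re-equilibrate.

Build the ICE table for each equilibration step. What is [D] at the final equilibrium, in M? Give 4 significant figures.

[D]_eq = 0.00301 M

Q₀ = 0.04534 vs Keq = 0.001896 ⇒ Q>K, reverse
Step 1:
                   A          D
  I            1.029     0.0494
  C           0.1391   -0.04638
  E            1.168   0.003022
  solve Keq expr → x = -0.04638; check Q = 0.001896
Then remove 5.3800e-04 M of D.
Step 2:
                   A          D
  I            1.168   0.002484
  C        -0.001577 5.2577e-04
  E            1.167    0.00301
  solve Keq expr → x = 5.2577e-04; check Q = 0.001896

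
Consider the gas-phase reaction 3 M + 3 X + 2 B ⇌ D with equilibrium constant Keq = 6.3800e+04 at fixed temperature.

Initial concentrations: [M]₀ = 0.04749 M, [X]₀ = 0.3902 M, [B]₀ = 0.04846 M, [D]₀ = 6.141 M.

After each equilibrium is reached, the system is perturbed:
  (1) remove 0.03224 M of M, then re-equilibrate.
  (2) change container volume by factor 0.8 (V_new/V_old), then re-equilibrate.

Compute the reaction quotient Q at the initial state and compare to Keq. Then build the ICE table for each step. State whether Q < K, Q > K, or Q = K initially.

Q₀ = 4.1096e+08 vs Keq = 6.3800e+04 ⇒ Q>K, reverse
Step 1:
                  M         X         B         D
  init      0.04749    0.3902   0.04846     6.141
  Δ          0.1968    0.1968    0.1312  -0.06561
  eq         0.2443     0.587    0.1797     6.075
  solve Keq expr → x = -0.06561; check Q = 6.3800e+04
Then remove 0.03224 M of M.
Step 2:
                  M         X         B         D
  init       0.2121     0.587    0.1797     6.075
  Δ         0.01638   0.01638   0.01092 -0.005459
  eq         0.2284    0.6034    0.1906      6.07
  solve Keq expr → x = -0.005459; check Q = 6.3800e+04
Then change container volume by factor 0.8 (V_new/V_old).
Step 3:
                  M         X         B         D
  init       0.2856    0.7542    0.2382     7.587
  Δ        -0.06949  -0.06949  -0.04633   0.02316
  eq         0.2161    0.6848    0.1919     7.611
  solve Keq expr → x = 0.02316; check Q = 6.3800e+04

Q₀ = 4.1096e+08; Q > K (proceeds reverse)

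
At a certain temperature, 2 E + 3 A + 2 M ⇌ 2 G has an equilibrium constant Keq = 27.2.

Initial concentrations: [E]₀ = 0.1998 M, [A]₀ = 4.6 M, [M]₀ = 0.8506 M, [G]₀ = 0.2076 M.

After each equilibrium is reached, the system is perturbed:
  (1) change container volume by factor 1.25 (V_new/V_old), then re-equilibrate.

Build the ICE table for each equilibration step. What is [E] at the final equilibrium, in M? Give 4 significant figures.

[E]_eq = 0.01707 M

Q₀ = 0.01533 vs Keq = 27.2 ⇒ Q<K, forward
Step 1:
                    E           A           M           G
  Initial      0.1998         4.6      0.8506      0.2076
  Change      -0.1871     -0.2806     -0.1871      0.1871
  Equil       0.01271       4.319      0.6635      0.3947
  solve Keq expr → x = 0.09355; check Q = 27.2
Then change container volume by factor 1.25 (V_new/V_old).
Step 2:
                    E           A           M           G
  Initial     0.01016       3.455      0.5308      0.3158
  Change     0.006904     0.01036    0.006904   -0.006904
  Equil       0.01707       3.466      0.5377      0.3089
  solve Keq expr → x = -0.003452; check Q = 27.2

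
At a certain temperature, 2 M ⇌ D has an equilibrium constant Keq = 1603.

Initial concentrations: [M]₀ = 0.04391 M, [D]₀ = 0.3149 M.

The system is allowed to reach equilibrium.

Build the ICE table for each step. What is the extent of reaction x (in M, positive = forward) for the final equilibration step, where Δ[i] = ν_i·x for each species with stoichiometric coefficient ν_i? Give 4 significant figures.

x = 0.01478 M

Q₀ = 163.3 vs Keq = 1603 ⇒ Q<K, forward
Step 1:
                  M         D
  init      0.04391    0.3149
  Δ        -0.02957   0.01478
  eq        0.01434    0.3297
  solve Keq expr → x = 0.01478; check Q = 1603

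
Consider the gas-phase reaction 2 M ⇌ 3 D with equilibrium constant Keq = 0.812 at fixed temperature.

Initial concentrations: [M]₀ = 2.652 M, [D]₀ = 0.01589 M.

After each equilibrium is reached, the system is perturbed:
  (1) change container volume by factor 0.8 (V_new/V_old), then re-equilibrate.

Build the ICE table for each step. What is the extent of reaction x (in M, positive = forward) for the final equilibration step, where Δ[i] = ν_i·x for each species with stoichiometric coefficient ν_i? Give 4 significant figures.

Q₀ = 5.7046e-07 vs Keq = 0.812 ⇒ Q<K, forward
Step 1:
                  M         D
  Initial     2.652   0.01589
  Change     -0.895     1.343
  Equil       1.757     1.358
  solve Keq expr → x = 0.4475; check Q = 0.812
Then change container volume by factor 0.8 (V_new/V_old).
Step 2:
                  M         D
  Initial     2.196     1.698
  Change    0.06159  -0.09238
  Equil       2.258     1.606
  solve Keq expr → x = -0.03079; check Q = 0.812

x = -0.03079 M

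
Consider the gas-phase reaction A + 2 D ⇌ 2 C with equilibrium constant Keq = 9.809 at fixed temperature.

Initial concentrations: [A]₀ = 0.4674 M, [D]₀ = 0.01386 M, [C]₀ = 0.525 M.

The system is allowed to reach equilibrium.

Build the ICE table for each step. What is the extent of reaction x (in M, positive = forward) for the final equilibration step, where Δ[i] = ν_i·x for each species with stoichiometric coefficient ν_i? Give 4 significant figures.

x = -0.07457 M

Q₀ = 3070 vs Keq = 9.809 ⇒ Q>K, reverse
Step 1:
                    A           D           C
  I            0.4674     0.01386       0.525
  C           0.07457      0.1491     -0.1491
  E             0.542       0.163      0.3759
  solve Keq expr → x = -0.07457; check Q = 9.809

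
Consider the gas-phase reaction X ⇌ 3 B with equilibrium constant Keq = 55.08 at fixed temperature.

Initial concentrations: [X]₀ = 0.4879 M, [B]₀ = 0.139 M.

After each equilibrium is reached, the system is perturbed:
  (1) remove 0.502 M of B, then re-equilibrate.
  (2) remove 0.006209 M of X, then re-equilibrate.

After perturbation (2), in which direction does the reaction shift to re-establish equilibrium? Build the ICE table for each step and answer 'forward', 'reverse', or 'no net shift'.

Direction: reverse

Q₀ = 0.005504 vs Keq = 55.08 ⇒ Q<K, forward
Step 1:
                   X          B
  Initial     0.4879      0.139
  Change     -0.4337      1.301
  Equil      0.05422       1.44
  solve Keq expr → x = 0.4337; check Q = 55.08
Then remove 0.502 M of B.
Step 2:
                   X          B
  Initial    0.05422      0.938
  Change    -0.03382     0.1015
  Equil      0.02039       1.04
  solve Keq expr → x = 0.03382; check Q = 55.08
Then remove 0.006209 M of X.
Step 3:
                   X          B
  Initial    0.01418       1.04
  Change    0.005289   -0.01587
  Equil      0.01947      1.024
  solve Keq expr → x = -0.005289; check Q = 55.08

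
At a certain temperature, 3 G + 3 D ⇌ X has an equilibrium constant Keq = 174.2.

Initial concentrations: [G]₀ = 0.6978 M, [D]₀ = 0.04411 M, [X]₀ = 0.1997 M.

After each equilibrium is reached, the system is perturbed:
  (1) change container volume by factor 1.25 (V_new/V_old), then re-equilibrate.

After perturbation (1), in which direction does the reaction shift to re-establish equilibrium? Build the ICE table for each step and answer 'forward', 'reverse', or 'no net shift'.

Direction: reverse

Q₀ = 6848 vs Keq = 174.2 ⇒ Q>K, reverse
Step 1:
                    G           D           X
  Initial      0.6978     0.04411      0.1997
  Change      0.08335     0.08335    -0.02778
  Equil        0.7811      0.1275      0.1719
  solve Keq expr → x = -0.02778; check Q = 174.2
Then change container volume by factor 1.25 (V_new/V_old).
Step 2:
                    G           D           X
  Initial      0.6249       0.102      0.1375
  Change      0.03426     0.03426    -0.01142
  Equil        0.6592      0.1362      0.1261
  solve Keq expr → x = -0.01142; check Q = 174.2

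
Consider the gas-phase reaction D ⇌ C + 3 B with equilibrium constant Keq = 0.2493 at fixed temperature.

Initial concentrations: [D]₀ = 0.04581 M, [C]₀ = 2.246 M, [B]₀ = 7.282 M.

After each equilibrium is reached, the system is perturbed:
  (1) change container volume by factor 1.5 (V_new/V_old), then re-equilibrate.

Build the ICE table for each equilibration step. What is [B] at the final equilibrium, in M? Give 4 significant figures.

[B]_eq = 1.095 M

Q₀ = 1.8932e+04 vs Keq = 0.2493 ⇒ Q>K, reverse
Step 1:
                   D          C          B
  I          0.04581      2.246      7.282
  C            2.001     -2.001     -6.004
  E            2.047     0.2446      1.278
  solve Keq expr → x = -2.001; check Q = 0.2493
Then change container volume by factor 1.5 (V_new/V_old).
Step 2:
                   D          C          B
  I            1.365     0.1631     0.8519
  C         -0.08093    0.08093     0.2428
  E            1.284      0.244      1.095
  solve Keq expr → x = 0.08093; check Q = 0.2493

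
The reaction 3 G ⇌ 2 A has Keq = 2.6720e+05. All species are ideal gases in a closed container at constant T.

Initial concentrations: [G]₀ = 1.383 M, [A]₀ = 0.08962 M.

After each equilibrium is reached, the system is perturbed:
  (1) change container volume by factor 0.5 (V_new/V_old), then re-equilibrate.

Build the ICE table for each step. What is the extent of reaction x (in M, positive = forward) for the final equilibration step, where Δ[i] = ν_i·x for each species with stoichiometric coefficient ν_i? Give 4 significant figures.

Q₀ = 0.003036 vs Keq = 2.6720e+05 ⇒ Q<K, forward
Step 1:
                    G           A
  I             1.383     0.08962
  C            -1.367      0.9116
  E           0.01554       1.001
  solve Keq expr → x = 0.4558; check Q = 2.6720e+05
Then change container volume by factor 0.5 (V_new/V_old).
Step 2:
                    G           A
  I           0.03108       2.003
  C         -0.006376    0.004251
  E            0.0247       2.007
  solve Keq expr → x = 0.002125; check Q = 2.6720e+05

x = 0.002125 M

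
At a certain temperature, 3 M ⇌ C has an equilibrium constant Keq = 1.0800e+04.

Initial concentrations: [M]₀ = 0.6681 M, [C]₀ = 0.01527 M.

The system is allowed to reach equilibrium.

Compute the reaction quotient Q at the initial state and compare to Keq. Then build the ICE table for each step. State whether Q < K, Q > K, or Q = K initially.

Q₀ = 0.05121 vs Keq = 1.0800e+04 ⇒ Q<K, forward
Step 1:
                   M          C
  Initial     0.6681    0.01527
  Change     -0.6404     0.2135
  Equil      0.02767     0.2287
  solve Keq expr → x = 0.2135; check Q = 1.0800e+04

Q₀ = 0.05121; Q < K (proceeds forward)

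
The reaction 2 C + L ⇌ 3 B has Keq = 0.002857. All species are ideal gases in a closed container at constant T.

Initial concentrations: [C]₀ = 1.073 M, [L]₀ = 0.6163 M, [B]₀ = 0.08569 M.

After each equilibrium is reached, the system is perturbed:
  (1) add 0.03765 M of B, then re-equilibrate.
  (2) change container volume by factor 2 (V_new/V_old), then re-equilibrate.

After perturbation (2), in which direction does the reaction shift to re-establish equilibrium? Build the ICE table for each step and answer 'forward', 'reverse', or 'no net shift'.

Direction: no net shift

Q₀ = 8.8675e-04 vs Keq = 0.002857 ⇒ Q<K, forward
Step 1:
                    C           L           B
  I             1.073      0.6163     0.08569
  C          -0.02534    -0.01267     0.03801
  E             1.048      0.6036      0.1237
  solve Keq expr → x = 0.01267; check Q = 0.002857
Then add 0.03765 M of B.
Step 2:
                    C           L           B
  I             1.048      0.6036      0.1614
  C           0.02334     0.01167    -0.03502
  E             1.071      0.6153      0.1263
  solve Keq expr → x = -0.01167; check Q = 0.002857
Then change container volume by factor 2 (V_new/V_old).
Step 3:
                    C           L           B
  I            0.5355      0.3077     0.06317
  C                 0           0           0
  E            0.5355      0.3077     0.06317
  solve Keq expr → x = 0; check Q = 0.002857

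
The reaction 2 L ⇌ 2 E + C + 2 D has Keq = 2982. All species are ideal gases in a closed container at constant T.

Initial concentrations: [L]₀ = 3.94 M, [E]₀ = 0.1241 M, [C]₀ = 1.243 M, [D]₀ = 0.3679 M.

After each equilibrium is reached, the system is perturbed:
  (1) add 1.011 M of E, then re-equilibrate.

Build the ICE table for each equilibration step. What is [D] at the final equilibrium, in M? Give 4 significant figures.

Q₀ = 1.6691e-04 vs Keq = 2982 ⇒ Q<K, forward
Step 1:
                  L         E         C         D
  init         3.94    0.1241     1.243    0.3679
  Δ          -3.497     3.497     1.748     3.497
  eq         0.4432     3.621     2.991     3.865
  solve Keq expr → x = 1.748; check Q = 2982
Then add 1.011 M of E.
Step 2:
                  L         E         C         D
  init       0.4432     4.632     2.991     3.865
  Δ         0.09435  -0.09435  -0.04718  -0.09435
  eq         0.5376     4.538     2.944      3.77
  solve Keq expr → x = -0.04718; check Q = 2982

[D]_eq = 3.77 M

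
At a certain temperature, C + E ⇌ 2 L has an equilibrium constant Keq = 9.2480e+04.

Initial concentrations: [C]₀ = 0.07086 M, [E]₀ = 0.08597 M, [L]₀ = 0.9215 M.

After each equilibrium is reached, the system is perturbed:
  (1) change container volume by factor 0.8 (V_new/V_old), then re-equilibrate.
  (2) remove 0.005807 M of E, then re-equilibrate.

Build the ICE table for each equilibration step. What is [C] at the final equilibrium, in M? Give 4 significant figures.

Q₀ = 139.4 vs Keq = 9.2480e+04 ⇒ Q<K, forward
Step 1:
                    C           E           L
  I           0.07086     0.08597      0.9215
  C          -0.07009    -0.07009      0.1402
  E        7.6764e-04     0.01588       1.062
  solve Keq expr → x = 0.07009; check Q = 9.2480e+04
Then change container volume by factor 0.8 (V_new/V_old).
Step 2:
                    C           E           L
  I        9.5955e-04     0.01985       1.327
  C                 0           0           0
  E        9.5955e-04     0.01985       1.327
  solve Keq expr → x = 0; check Q = 9.2480e+04
Then remove 0.005807 M of E.
Step 3:
                    C           E           L
  I        9.5955e-04     0.01404       1.327
  C        3.6139e-04  3.6139e-04 -7.2279e-04
  E          0.001321      0.0144       1.326
  solve Keq expr → x = -3.6139e-04; check Q = 9.2480e+04

[C]_eq = 0.001321 M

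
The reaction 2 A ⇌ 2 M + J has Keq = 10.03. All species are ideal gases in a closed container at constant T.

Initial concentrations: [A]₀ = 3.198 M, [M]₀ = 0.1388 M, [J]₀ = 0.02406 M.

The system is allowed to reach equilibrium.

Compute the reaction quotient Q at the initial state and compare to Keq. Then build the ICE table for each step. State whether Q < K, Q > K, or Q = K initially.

Q₀ = 4.5323e-05 vs Keq = 10.03 ⇒ Q<K, forward
Step 1:
                    A           M           J
  Initial       3.198      0.1388     0.02406
  Change       -2.342       2.342       1.171
  Equil        0.8562       2.481       1.195
  solve Keq expr → x = 1.171; check Q = 10.03

Q₀ = 4.5323e-05; Q < K (proceeds forward)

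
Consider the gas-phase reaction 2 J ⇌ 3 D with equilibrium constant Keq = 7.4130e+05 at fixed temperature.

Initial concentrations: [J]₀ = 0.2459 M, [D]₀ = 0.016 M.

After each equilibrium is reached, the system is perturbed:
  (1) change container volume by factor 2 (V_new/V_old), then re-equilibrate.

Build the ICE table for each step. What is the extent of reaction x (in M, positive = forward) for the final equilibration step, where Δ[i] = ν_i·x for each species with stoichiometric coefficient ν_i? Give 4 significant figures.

x = 2.0248e-05 M

Q₀ = 6.7740e-05 vs Keq = 7.4130e+05 ⇒ Q<K, forward
Step 1:
                  J         D
  Initial    0.2459     0.016
  Change    -0.2456    0.3684
  Equil   2.7685e-04    0.3844
  solve Keq expr → x = 0.1228; check Q = 7.4130e+05
Then change container volume by factor 2 (V_new/V_old).
Step 2:
                  J         D
  Initial 1.3842e-04    0.1922
  Change  -4.0497e-05 6.0745e-05
  Equil   9.7926e-05    0.1923
  solve Keq expr → x = 2.0248e-05; check Q = 7.4130e+05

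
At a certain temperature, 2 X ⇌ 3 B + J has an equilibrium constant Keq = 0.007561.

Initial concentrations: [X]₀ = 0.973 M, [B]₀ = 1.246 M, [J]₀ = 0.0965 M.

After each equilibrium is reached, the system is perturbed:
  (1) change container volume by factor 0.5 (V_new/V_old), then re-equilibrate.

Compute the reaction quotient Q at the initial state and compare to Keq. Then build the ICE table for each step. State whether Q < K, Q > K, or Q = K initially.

Q₀ = 0.1972; Q > K (proceeds reverse)

Q₀ = 0.1972 vs Keq = 0.007561 ⇒ Q>K, reverse
Step 1:
                    X           B           J
  init          0.973       1.246      0.0965
  Δ            0.1724     -0.2586     -0.0862
  eq            1.145      0.9874      0.0103
  solve Keq expr → x = -0.0862; check Q = 0.007561
Then change container volume by factor 0.5 (V_new/V_old).
Step 2:
                    X           B           J
  init          2.291       1.975     0.02061
  Δ           0.02989    -0.04483    -0.01494
  eq            2.321        1.93    0.005664
  solve Keq expr → x = -0.01494; check Q = 0.007561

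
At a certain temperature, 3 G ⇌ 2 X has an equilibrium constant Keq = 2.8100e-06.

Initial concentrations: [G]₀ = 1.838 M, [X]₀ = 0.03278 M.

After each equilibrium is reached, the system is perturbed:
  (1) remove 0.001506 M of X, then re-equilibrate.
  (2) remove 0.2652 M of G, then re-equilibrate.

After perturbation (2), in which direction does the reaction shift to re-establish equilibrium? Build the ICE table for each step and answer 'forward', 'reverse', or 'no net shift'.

Q₀ = 1.7305e-04 vs Keq = 2.8100e-06 ⇒ Q>K, reverse
Step 1:
                   G          X
  Initial      1.838    0.03278
  Change     0.04268   -0.02846
  Equil        1.881   0.004323
  solve Keq expr → x = -0.01423; check Q = 2.8100e-06
Then remove 0.001506 M of X.
Step 2:
                   G          X
  Initial      1.881   0.002817
  Change   -0.002247   0.001498
  Equil        1.878   0.004316
  solve Keq expr → x = 7.4913e-04; check Q = 2.8100e-06
Then remove 0.2652 M of G.
Step 3:
                   G          X
  Initial      1.613   0.004316
  Change    0.001315 -8.7668e-04
  Equil        1.615   0.003439
  solve Keq expr → x = -4.3834e-04; check Q = 2.8100e-06

Direction: reverse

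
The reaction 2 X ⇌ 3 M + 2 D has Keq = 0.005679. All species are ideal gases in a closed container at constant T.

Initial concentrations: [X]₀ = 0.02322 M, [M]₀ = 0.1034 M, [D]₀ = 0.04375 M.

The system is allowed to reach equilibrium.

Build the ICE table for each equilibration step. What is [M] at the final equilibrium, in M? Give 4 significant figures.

Q₀ = 0.003925 vs Keq = 0.005679 ⇒ Q<K, forward
Step 1:
                   X          M          D
  init       0.02322     0.1034    0.04375
  Δ        -0.002079   0.003118   0.002079
  eq         0.02114     0.1065    0.04583
  solve Keq expr → x = 0.001039; check Q = 0.005679

[M]_eq = 0.1065 M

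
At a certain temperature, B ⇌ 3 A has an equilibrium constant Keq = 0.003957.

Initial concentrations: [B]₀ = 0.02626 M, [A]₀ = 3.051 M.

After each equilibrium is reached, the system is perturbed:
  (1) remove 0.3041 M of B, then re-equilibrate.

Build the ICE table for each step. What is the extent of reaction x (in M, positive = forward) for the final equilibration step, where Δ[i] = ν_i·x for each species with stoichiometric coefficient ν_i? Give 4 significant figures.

x = -0.005914 M

Q₀ = 1082 vs Keq = 0.003957 ⇒ Q>K, reverse
Step 1:
                    B           A
  Initial     0.02626       3.051
  Change       0.9644      -2.893
  Equil        0.9907      0.1577
  solve Keq expr → x = -0.9644; check Q = 0.003957
Then remove 0.3041 M of B.
Step 2:
                    B           A
  Initial      0.6866      0.1577
  Change     0.005914    -0.01774
  Equil        0.6925      0.1399
  solve Keq expr → x = -0.005914; check Q = 0.003957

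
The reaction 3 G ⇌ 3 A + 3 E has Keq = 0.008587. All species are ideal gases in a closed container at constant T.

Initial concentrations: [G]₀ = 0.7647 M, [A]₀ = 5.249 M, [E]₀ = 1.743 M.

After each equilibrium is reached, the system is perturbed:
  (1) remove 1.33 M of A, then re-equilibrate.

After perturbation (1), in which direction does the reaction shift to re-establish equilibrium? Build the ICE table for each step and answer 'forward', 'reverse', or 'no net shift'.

Direction: forward

Q₀ = 1713 vs Keq = 0.008587 ⇒ Q>K, reverse
Step 1:
                  G         A         E
  Initial    0.7647     5.249     1.743
  Change      1.609    -1.609    -1.609
  Equil       2.374      3.64    0.1336
  solve Keq expr → x = -0.5365; check Q = 0.008587
Then remove 1.33 M of A.
Step 2:
                  G         A         E
  Initial     2.374      2.31    0.1336
  Change   -0.06547   0.06547   0.06547
  Equil       2.309     2.375    0.1991
  solve Keq expr → x = 0.02182; check Q = 0.008587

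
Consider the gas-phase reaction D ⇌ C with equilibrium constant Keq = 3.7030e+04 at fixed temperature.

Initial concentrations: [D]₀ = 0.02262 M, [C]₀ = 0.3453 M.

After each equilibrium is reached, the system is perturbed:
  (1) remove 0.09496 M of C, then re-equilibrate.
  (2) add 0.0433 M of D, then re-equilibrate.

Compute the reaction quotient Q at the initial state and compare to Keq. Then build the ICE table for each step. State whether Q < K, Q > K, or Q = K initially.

Q₀ = 15.27; Q < K (proceeds forward)

Q₀ = 15.27 vs Keq = 3.7030e+04 ⇒ Q<K, forward
Step 1:
                  D         C
  I         0.02262    0.3453
  C        -0.02261   0.02261
  E       9.9355e-06    0.3679
  solve Keq expr → x = 0.02261; check Q = 3.7030e+04
Then remove 0.09496 M of C.
Step 2:
                  D         C
  I       9.9355e-06     0.273
  C       -2.5643e-06 2.5643e-06
  E       7.3711e-06     0.273
  solve Keq expr → x = 2.5643e-06; check Q = 3.7030e+04
Then add 0.0433 M of D.
Step 3:
                  D         C
  I         0.04331     0.273
  C         -0.0433    0.0433
  E       8.5404e-06    0.3163
  solve Keq expr → x = 0.0433; check Q = 3.7030e+04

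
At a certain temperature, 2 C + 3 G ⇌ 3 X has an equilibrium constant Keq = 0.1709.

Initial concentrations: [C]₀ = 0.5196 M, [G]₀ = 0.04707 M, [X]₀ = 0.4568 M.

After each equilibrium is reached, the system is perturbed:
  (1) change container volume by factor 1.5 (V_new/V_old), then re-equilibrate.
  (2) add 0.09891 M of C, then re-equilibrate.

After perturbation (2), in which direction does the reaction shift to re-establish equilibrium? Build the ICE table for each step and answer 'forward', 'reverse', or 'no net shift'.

Direction: forward

Q₀ = 3385 vs Keq = 0.1709 ⇒ Q>K, reverse
Step 1:
                    C           G           X
  Initial      0.5196     0.04707      0.4568
  Change       0.2009      0.3014     -0.3014
  Equil        0.7205      0.3485      0.1554
  solve Keq expr → x = -0.1005; check Q = 0.1709
Then change container volume by factor 1.5 (V_new/V_old).
Step 2:
                    C           G           X
  Initial      0.4803      0.2323      0.1036
  Change      0.01153      0.0173     -0.0173
  Equil        0.4919      0.2496     0.08631
  solve Keq expr → x = -0.005766; check Q = 0.1709
Then add 0.09891 M of C.
Step 3:
                    C           G           X
  Initial      0.5908      0.2496     0.08631
  Change    -0.005114   -0.007671    0.007671
  Equil        0.5857      0.2419     0.09398
  solve Keq expr → x = 0.002557; check Q = 0.1709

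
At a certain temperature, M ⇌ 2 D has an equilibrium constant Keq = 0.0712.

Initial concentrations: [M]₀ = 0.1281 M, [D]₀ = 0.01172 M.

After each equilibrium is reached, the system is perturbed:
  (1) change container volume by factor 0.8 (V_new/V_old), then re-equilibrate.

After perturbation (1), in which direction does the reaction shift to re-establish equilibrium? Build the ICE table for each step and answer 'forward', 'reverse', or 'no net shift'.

Q₀ = 0.001072 vs Keq = 0.0712 ⇒ Q<K, forward
Step 1:
                  M         D
  I          0.1281   0.01172
  C        -0.03488   0.06975
  E         0.09322   0.08147
  solve Keq expr → x = 0.03488; check Q = 0.0712
Then change container volume by factor 0.8 (V_new/V_old).
Step 2:
                  M         D
  I          0.1165    0.1018
  C        0.004504 -0.009008
  E           0.121   0.09283
  solve Keq expr → x = -0.004504; check Q = 0.0712

Direction: reverse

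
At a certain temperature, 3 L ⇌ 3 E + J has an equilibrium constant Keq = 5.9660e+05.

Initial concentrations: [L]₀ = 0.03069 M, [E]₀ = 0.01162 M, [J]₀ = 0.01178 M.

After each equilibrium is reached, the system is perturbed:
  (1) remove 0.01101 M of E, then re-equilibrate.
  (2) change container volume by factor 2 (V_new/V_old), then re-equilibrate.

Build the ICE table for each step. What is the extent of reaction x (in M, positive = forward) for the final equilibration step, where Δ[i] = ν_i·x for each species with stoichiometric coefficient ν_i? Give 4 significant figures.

x = 3.5580e-06 M

Q₀ = 6.3940e-04 vs Keq = 5.9660e+05 ⇒ Q<K, forward
Step 1:
                   L          E          J
  init       0.03069    0.01162    0.01178
  Δ         -0.03055    0.03055    0.01018
  eq      1.4028e-04    0.04217    0.02196
  solve Keq expr → x = 0.01018; check Q = 5.9662e+05
Then remove 0.01101 M of E.
Step 2:
                   L          E          J
  init    1.4028e-04    0.03116    0.02196
  Δ       -3.6484e-05 3.6484e-05 1.2161e-05
  eq      1.0380e-04     0.0312    0.02198
  solve Keq expr → x = 1.2161e-05; check Q = 5.9660e+05
Then change container volume by factor 2 (V_new/V_old).
Step 3:
                   L          E          J
  init    5.1899e-05     0.0156    0.01099
  Δ       -1.0674e-05 1.0674e-05 3.5580e-06
  eq      4.1225e-05    0.01561    0.01099
  solve Keq expr → x = 3.5580e-06; check Q = 5.9660e+05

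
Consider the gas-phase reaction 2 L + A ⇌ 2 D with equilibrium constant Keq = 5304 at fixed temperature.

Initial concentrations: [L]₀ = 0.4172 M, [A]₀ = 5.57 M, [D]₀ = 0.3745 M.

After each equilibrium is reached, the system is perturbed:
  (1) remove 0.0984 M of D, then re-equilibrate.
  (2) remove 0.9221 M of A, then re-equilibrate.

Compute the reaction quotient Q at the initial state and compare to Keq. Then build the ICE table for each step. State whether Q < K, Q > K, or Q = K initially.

Q₀ = 0.1447; Q < K (proceeds forward)

Q₀ = 0.1447 vs Keq = 5304 ⇒ Q<K, forward
Step 1:
                  L         A         D
  I          0.4172      5.57    0.3745
  C         -0.4125   -0.2063    0.4125
  E        0.004666     5.364     0.787
  solve Keq expr → x = 0.2063; check Q = 5304
Then remove 0.0984 M of D.
Step 2:
                  L         A         D
  I        0.004666     5.364    0.6886
  C       -5.7984e-04 -2.8992e-04 5.7984e-04
  E        0.004086     5.363    0.6892
  solve Keq expr → x = 2.8992e-04; check Q = 5304
Then remove 0.9221 M of A.
Step 3:
                  L         A         D
  I        0.004086     4.441    0.6892
  C       4.0149e-04 2.0074e-04 -4.0149e-04
  E        0.004488     4.442    0.6888
  solve Keq expr → x = -2.0074e-04; check Q = 5304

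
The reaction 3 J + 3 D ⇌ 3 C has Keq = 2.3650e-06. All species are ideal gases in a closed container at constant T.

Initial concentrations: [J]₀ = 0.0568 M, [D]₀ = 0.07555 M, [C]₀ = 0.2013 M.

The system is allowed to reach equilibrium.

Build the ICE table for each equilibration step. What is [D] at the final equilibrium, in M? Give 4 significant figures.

[D]_eq = 0.2759 M

Q₀ = 1.0322e+05 vs Keq = 2.3650e-06 ⇒ Q>K, reverse
Step 1:
                   J          D          C
  Initial     0.0568    0.07555     0.2013
  Change      0.2004     0.2004    -0.2004
  Equil       0.2572     0.2759 9.4529e-04
  solve Keq expr → x = -0.06678; check Q = 2.3650e-06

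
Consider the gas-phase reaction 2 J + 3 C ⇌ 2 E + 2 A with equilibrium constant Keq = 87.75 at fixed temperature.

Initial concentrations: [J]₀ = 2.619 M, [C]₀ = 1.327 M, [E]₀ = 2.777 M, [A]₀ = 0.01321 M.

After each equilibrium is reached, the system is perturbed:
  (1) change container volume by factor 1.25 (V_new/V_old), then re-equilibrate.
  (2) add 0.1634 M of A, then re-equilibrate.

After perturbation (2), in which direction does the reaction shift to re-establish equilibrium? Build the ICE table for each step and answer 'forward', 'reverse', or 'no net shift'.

Q₀ = 8.3960e-05 vs Keq = 87.75 ⇒ Q<K, forward
Step 1:
                    J           C           E           A
  Initial       2.619       1.327       2.777     0.01321
  Change      -0.7053      -1.058      0.7053      0.7053
  Equil         1.914      0.2691       3.482      0.7185
  solve Keq expr → x = 0.3526; check Q = 87.75
Then change container volume by factor 1.25 (V_new/V_old).
Step 2:
                    J           C           E           A
  Initial       1.531      0.2153       2.786      0.5748
  Change      0.00864     0.01296    -0.00864    -0.00864
  Equil          1.54      0.2282       2.777      0.5662
  solve Keq expr → x = -0.00432; check Q = 87.75
Then add 0.1634 M of A.
Step 3:
                    J           C           E           A
  Initial        1.54      0.2282       2.777      0.7296
  Change      0.02184     0.03276    -0.02184    -0.02184
  Equil         1.561       0.261       2.755      0.7077
  solve Keq expr → x = -0.01092; check Q = 87.75

Direction: reverse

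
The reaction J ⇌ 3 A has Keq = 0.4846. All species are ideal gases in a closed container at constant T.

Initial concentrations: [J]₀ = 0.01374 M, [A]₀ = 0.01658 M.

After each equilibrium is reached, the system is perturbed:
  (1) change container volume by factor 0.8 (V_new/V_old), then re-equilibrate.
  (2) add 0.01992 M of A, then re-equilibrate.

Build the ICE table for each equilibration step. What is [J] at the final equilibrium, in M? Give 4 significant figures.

Q₀ = 3.3172e-04 vs Keq = 0.4846 ⇒ Q<K, forward
Step 1:
                   J          A
  Initial    0.01374    0.01658
  Change    -0.01336    0.04009
  Equil   3.7562e-04    0.05667
  solve Keq expr → x = 0.01336; check Q = 0.4846
Then change container volume by factor 0.8 (V_new/V_old).
Step 2:
                   J          A
  Initial 4.6952e-04    0.07084
  Change  2.4180e-04 -7.2540e-04
  Equil   7.1133e-04    0.07012
  solve Keq expr → x = -2.4180e-04; check Q = 0.4846
Then add 0.01992 M of A.
Step 3:
                   J          A
  Initial 7.1133e-04    0.09004
  Change  6.9289e-04  -0.002079
  Equil     0.001404    0.08796
  solve Keq expr → x = -6.9289e-04; check Q = 0.4846

[J]_eq = 0.001404 M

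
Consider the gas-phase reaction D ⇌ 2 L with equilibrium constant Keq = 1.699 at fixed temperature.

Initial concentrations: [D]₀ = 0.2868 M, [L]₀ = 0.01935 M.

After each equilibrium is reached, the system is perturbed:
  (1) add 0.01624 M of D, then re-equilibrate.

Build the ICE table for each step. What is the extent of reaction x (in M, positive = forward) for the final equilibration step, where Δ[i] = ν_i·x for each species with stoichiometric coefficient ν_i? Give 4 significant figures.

x = 0.008257 M

Q₀ = 0.001306 vs Keq = 1.699 ⇒ Q<K, forward
Step 1:
                    D           L
  Initial      0.2868     0.01935
  Change      -0.1915       0.383
  Equil       0.09529      0.4024
  solve Keq expr → x = 0.1915; check Q = 1.699
Then add 0.01624 M of D.
Step 2:
                    D           L
  Initial      0.1115      0.4024
  Change    -0.008257     0.01651
  Equil        0.1033      0.4189
  solve Keq expr → x = 0.008257; check Q = 1.699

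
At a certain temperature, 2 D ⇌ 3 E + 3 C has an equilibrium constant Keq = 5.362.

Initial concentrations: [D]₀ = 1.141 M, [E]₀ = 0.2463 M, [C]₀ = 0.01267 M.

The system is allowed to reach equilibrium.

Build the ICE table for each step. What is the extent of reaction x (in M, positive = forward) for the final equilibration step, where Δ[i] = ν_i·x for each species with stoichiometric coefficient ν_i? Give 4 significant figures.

Q₀ = 2.3343e-08 vs Keq = 5.362 ⇒ Q<K, forward
Step 1:
                   D          E          C
  init         1.141     0.2463    0.01267
  Δ          -0.6253     0.9379     0.9379
  eq          0.5157      1.184     0.9506
  solve Keq expr → x = 0.3126; check Q = 5.362

x = 0.3126 M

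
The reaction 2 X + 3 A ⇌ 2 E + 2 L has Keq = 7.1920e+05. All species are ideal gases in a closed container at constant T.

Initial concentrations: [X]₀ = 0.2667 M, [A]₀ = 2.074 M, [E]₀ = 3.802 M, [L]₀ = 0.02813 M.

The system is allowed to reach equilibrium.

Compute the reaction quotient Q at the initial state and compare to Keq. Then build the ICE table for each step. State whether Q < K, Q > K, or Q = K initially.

Q₀ = 0.01803 vs Keq = 7.1920e+05 ⇒ Q<K, forward
Step 1:
                   X          A          E          L
  Initial     0.2667      2.074      3.802    0.02813
  Change      -0.266    -0.3991      0.266      0.266
  Equil   6.5100e-04      1.675      4.068     0.2942
  solve Keq expr → x = 0.133; check Q = 7.1920e+05

Q₀ = 0.01803; Q < K (proceeds forward)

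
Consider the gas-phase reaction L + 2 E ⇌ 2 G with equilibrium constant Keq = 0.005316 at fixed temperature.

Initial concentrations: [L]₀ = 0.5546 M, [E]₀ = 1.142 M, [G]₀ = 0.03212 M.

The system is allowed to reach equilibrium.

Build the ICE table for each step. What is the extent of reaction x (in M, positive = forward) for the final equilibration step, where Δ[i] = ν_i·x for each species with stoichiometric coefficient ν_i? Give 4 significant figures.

x = 0.01381 M

Q₀ = 0.001426 vs Keq = 0.005316 ⇒ Q<K, forward
Step 1:
                    L           E           G
  init         0.5546       1.142     0.03212
  Δ          -0.01381    -0.02763     0.02763
  eq           0.5408       1.114     0.05975
  solve Keq expr → x = 0.01381; check Q = 0.005316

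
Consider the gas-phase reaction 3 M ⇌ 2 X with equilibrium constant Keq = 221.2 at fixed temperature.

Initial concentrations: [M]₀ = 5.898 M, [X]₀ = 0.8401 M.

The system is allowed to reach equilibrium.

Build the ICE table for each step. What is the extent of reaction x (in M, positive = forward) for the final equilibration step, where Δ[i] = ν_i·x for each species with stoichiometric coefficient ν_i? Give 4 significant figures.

Q₀ = 0.00344 vs Keq = 221.2 ⇒ Q<K, forward
Step 1:
                    M           X
  I             5.898      0.8401
  C            -5.449       3.633
  E            0.4489       4.473
  solve Keq expr → x = 1.816; check Q = 221.2

x = 1.816 M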